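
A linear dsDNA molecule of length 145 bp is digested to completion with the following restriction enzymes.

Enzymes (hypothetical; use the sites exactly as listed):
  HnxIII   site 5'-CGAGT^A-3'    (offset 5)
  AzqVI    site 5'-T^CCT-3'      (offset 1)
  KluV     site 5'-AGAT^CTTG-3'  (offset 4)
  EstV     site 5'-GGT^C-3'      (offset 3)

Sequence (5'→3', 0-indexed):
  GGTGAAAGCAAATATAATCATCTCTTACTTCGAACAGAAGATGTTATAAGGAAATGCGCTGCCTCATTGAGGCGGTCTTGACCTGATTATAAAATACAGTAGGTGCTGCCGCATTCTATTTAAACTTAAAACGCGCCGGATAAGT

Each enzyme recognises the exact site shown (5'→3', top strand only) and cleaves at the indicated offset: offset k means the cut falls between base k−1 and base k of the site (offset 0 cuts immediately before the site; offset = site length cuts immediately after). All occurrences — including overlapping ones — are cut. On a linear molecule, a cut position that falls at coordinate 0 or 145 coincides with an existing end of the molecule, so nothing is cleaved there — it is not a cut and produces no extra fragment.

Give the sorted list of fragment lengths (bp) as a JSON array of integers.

[69,76]

Scan for sites:
  HnxIII (CGAGTA, off=5): no sites
  AzqVI (TCCT, off=1): no sites
  KluV (AGATCTTG, off=4): no sites
  EstV (GGTC, off=3): starts [73] → cuts [76]

Pooled cuts: [76]

Fragment lengths:
  [0,76): 76 bp
  [76,145): 69 bp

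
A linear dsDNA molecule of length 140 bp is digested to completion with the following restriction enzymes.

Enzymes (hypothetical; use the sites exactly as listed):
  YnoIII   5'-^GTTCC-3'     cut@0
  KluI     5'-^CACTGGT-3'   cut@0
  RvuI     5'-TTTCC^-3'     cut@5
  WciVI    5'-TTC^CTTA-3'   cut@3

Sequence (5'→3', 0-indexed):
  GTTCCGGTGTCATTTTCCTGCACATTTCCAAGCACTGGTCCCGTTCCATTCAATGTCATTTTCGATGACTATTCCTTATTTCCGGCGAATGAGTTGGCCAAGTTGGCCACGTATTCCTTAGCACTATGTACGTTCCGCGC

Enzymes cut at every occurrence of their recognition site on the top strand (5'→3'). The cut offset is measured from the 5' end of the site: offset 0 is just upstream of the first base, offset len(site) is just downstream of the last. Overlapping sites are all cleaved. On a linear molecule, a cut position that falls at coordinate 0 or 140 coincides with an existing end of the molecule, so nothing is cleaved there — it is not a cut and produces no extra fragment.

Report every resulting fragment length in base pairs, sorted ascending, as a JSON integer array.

[3,9,9,10,11,15,18,32,33]

Scan for sites:
  YnoIII GTTCC/0: at [0, 42, 131] ⇒ [42, 131] (position 0 is a terminus of the linear molecule — no cut)
  KluI CACTGGT/0: at [32] ⇒ [32]
  RvuI TTTCC/5: at [13, 24, 78] ⇒ [18, 29, 83]
  WciVI TTCCTTA/3: at [71, 113] ⇒ [74, 116]

All cut coordinates (distinct, sorted): [18, 29, 32, 42, 74, 83, 116, 131]

Fragments:
  [0,18): 18 bp
  [18,29): 11 bp
  [29,32): 3 bp
  [32,42): 10 bp
  [42,74): 32 bp
  [74,83): 9 bp
  [83,116): 33 bp
  [116,131): 15 bp
  [131,140): 9 bp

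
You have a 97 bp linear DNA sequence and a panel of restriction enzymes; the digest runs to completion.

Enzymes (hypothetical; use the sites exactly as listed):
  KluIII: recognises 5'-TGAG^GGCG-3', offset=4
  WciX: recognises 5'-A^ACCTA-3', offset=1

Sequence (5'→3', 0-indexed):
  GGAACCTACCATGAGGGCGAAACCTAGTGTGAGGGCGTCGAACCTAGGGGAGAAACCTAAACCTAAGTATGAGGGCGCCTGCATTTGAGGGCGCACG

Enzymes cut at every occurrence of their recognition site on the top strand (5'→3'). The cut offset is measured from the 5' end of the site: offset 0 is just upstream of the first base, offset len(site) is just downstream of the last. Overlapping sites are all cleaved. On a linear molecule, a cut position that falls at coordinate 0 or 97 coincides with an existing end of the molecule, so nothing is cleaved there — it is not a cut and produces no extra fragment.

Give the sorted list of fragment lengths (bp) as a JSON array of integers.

Per-enzyme occurrences:
  KluIII (TGAGGGCG, off=4): starts [11, 29, 69, 85] → cuts [15, 33, 73, 89]
  WciX (AACCTA, off=1): starts [2, 20, 40, 53, 59] → cuts [3, 21, 41, 54, 60]

Pooled cuts: [3, 15, 21, 33, 41, 54, 60, 73, 89]

Fragment lengths:
  [0,3): 3 bp
  [3,15): 12 bp
  [15,21): 6 bp
  [21,33): 12 bp
  [33,41): 8 bp
  [41,54): 13 bp
  [54,60): 6 bp
  [60,73): 13 bp
  [73,89): 16 bp
  [89,97): 8 bp

[3,6,6,8,8,12,12,13,13,16]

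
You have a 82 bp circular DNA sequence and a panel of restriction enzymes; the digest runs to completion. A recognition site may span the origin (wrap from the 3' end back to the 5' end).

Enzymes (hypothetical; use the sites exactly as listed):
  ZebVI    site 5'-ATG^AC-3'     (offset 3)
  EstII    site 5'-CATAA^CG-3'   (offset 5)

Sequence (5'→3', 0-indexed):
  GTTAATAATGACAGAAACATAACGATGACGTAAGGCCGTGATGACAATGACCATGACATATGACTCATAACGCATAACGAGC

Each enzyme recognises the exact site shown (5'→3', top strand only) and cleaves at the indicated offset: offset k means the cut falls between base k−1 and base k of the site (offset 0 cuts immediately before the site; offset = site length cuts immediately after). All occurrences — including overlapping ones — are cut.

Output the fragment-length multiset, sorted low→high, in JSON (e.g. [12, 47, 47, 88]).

[5,6,6,7,7,8,12,15,16]

Scan for sites:
  ZebVI ATGAC/3: at [7, 24, 40, 46, 52, 59] ⇒ [10, 27, 43, 49, 55, 62]
  EstII CATAACG/5: at [17, 65, 72] ⇒ [22, 70, 77]

Pooled cuts: [10, 22, 27, 43, 49, 55, 62, 70, 77]

Fragment lengths:
  10→22: 12 bp
  22→27: 5 bp
  27→43: 16 bp
  43→49: 6 bp
  49→55: 6 bp
  55→62: 7 bp
  62→70: 8 bp
  70→77: 7 bp
  77→10 (wrap): 82-77+10 = 15 bp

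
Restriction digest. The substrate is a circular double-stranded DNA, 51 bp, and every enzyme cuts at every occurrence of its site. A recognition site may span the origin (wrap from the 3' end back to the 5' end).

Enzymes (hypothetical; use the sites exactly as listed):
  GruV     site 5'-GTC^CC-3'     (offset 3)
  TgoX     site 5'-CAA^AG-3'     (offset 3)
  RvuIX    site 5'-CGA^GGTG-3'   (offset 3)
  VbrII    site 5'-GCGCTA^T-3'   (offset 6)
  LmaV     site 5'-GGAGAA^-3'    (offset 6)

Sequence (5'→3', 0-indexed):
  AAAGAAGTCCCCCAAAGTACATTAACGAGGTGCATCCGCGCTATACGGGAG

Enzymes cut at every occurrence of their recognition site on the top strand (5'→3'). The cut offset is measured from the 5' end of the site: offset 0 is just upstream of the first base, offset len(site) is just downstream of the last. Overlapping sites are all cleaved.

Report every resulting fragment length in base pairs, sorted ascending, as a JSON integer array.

[6,7,10,13,15]

Site scan:
  GruV (GTCCC, off=3): starts [6] → cuts [9]
  TgoX (CAAAG, off=3): starts [12] → cuts [15]
  RvuIX (CGAGGTG, off=3): starts [25] → cuts [28]
  VbrII (GCGCTAT, off=6): starts [37] → cuts [43]
  LmaV (GGAGAA, off=6): starts [47] → cuts [2]

Pooled cuts: [2, 9, 15, 28, 43]

Fragment lengths:
  2→9: 7 bp
  9→15: 6 bp
  15→28: 13 bp
  28→43: 15 bp
  43→2 (wrap): 51-43+2 = 10 bp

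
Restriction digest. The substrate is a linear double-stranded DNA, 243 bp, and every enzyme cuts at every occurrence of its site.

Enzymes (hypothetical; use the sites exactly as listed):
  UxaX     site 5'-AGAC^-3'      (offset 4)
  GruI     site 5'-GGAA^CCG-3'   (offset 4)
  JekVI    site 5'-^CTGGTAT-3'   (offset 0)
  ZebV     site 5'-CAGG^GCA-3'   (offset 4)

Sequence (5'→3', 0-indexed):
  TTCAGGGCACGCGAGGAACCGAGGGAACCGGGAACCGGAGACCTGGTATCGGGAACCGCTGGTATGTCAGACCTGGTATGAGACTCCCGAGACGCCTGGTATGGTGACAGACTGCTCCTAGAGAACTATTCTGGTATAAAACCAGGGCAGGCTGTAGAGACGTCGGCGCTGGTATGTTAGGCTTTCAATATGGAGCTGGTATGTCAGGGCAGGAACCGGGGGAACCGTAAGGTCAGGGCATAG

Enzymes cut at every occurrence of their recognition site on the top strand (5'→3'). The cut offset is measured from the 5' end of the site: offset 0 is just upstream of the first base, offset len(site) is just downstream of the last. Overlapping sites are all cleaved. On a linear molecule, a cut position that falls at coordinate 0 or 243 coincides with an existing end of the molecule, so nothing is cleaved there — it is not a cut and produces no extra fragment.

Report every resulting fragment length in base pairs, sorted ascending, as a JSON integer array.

[2,3,6,6,7,7,7,8,9,9,9,12,12,13,13,13,14,15,16,17,18,27]

Scan for sites:
  UxaX AGAC/4: at [38, 68, 80, 89, 108, 157] ⇒ [42, 72, 84, 93, 112, 161]
  GruI GGAACCG/4: at [14, 23, 30, 51, 211, 220] ⇒ [18, 27, 34, 55, 215, 224]
  JekVI CTGGTAT/0: at [42, 58, 72, 95, 130, 168, 195] ⇒ [42, 58, 72, 95, 130, 168, 195]
  ZebV CAGGGCA/4: at [2, 142, 204, 233] ⇒ [6, 146, 208, 237]

All cut coordinates (distinct, sorted): [6, 18, 27, 34, 42, 55, 58, 72, 84, 93, 95, 112, 130, 146, 161, 168, 195, 208, 215, 224, 237]

Fragment lengths:
  [0,6): 6 bp
  [6,18): 12 bp
  [18,27): 9 bp
  [27,34): 7 bp
  [34,42): 8 bp
  [42,55): 13 bp
  [55,58): 3 bp
  [58,72): 14 bp
  [72,84): 12 bp
  [84,93): 9 bp
  [93,95): 2 bp
  [95,112): 17 bp
  [112,130): 18 bp
  [130,146): 16 bp
  [146,161): 15 bp
  [161,168): 7 bp
  [168,195): 27 bp
  [195,208): 13 bp
  [208,215): 7 bp
  [215,224): 9 bp
  [224,237): 13 bp
  [237,243): 6 bp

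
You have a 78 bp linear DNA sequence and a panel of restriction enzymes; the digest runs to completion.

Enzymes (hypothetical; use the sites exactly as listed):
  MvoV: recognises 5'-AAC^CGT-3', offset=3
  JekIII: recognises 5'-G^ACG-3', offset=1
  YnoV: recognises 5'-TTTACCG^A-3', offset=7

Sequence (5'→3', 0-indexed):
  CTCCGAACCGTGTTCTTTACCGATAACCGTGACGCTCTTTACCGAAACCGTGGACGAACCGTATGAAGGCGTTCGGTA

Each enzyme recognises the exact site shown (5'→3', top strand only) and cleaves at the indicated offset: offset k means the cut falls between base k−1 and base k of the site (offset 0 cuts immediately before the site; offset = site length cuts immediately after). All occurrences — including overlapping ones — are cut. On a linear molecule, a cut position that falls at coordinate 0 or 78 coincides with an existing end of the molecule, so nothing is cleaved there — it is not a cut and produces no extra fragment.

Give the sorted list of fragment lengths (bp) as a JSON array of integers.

[4,4,5,5,6,8,13,14,19]

Site scan:
  MvoV (AACCGT, off=3): starts [5, 24, 45, 56] → cuts [8, 27, 48, 59]
  JekIII (GACG, off=1): starts [30, 52] → cuts [31, 53]
  YnoV (TTTACCGA, off=7): starts [15, 37] → cuts [22, 44]

All cut coordinates (distinct, sorted): [8, 22, 27, 31, 44, 48, 53, 59]

Fragment lengths:
  [0,8): 8 bp
  [8,22): 14 bp
  [22,27): 5 bp
  [27,31): 4 bp
  [31,44): 13 bp
  [44,48): 4 bp
  [48,53): 5 bp
  [53,59): 6 bp
  [59,78): 19 bp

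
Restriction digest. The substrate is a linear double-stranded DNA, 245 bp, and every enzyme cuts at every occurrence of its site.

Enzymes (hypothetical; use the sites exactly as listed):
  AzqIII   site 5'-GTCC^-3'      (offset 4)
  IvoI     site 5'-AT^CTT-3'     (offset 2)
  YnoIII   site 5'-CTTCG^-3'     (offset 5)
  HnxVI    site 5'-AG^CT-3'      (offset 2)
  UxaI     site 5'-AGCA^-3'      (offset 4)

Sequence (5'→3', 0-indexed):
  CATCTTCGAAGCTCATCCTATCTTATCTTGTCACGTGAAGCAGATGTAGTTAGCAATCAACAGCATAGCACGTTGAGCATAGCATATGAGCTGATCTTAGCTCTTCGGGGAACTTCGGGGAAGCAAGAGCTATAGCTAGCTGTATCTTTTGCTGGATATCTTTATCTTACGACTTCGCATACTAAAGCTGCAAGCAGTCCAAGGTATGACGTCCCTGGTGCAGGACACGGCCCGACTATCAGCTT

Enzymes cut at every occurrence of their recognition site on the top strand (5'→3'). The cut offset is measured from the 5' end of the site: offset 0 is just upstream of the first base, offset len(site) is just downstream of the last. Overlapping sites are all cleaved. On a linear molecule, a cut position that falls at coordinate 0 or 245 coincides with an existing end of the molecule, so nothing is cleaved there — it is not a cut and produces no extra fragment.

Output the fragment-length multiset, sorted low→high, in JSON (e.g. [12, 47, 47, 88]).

[3,3,3,4,4,4,5,5,5,5,5,5,6,6,6,6,7,8,9,9,10,10,10,10,12,13,14,14,16,28]

Site scan:
  AzqIII (GTCC, off=4): starts [196, 210] → cuts [200, 214]
  IvoI (ATCTT, off=2): starts [1, 19, 24, 93, 143, 157, 163] → cuts [3, 21, 26, 95, 145, 159, 165]
  YnoIII (CTTCG, off=5): starts [3, 102, 112, 172] → cuts [8, 107, 117, 177]
  HnxVI (AGCT, off=2): starts [9, 88, 98, 127, 133, 137, 185, 240] → cuts [11, 90, 100, 129, 135, 139, 187, 242]
  UxaI (AGCA, off=4): starts [38, 51, 61, 66, 75, 80, 121, 192] → cuts [42, 55, 65, 70, 79, 84, 125, 196]

All cut coordinates (distinct, sorted): [3, 8, 11, 21, 26, 42, 55, 65, 70, 79, 84, 90, 95, 100, 107, 117, 125, 129, 135, 139, 145, 159, 165, 177, 187, 196, 200, 214, 242]

Fragment lengths:
  [0,3): 3 bp
  [3,8): 5 bp
  [8,11): 3 bp
  [11,21): 10 bp
  [21,26): 5 bp
  [26,42): 16 bp
  [42,55): 13 bp
  [55,65): 10 bp
  [65,70): 5 bp
  [70,79): 9 bp
  [79,84): 5 bp
  [84,90): 6 bp
  [90,95): 5 bp
  [95,100): 5 bp
  [100,107): 7 bp
  [107,117): 10 bp
  [117,125): 8 bp
  [125,129): 4 bp
  [129,135): 6 bp
  [135,139): 4 bp
  [139,145): 6 bp
  [145,159): 14 bp
  [159,165): 6 bp
  [165,177): 12 bp
  [177,187): 10 bp
  [187,196): 9 bp
  [196,200): 4 bp
  [200,214): 14 bp
  [214,242): 28 bp
  [242,245): 3 bp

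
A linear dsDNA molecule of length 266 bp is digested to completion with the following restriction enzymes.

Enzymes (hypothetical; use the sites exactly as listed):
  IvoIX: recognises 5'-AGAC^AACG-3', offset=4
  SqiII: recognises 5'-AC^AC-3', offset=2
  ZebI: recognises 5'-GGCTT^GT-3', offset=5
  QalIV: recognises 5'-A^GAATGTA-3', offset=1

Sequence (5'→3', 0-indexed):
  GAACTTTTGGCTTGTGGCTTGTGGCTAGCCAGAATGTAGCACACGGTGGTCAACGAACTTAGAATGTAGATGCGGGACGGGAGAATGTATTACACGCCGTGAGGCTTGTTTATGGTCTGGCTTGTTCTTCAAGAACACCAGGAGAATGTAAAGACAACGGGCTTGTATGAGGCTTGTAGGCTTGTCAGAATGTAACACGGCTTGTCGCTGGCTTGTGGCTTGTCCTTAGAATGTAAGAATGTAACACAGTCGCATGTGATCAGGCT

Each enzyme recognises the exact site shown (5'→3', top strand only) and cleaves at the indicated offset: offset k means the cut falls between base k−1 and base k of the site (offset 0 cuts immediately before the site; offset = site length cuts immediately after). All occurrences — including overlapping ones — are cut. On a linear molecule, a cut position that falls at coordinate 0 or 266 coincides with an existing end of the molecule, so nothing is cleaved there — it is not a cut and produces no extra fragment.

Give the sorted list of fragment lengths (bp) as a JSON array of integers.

[4,7,7,7,7,7,8,8,9,9,9,11,11,11,11,11,12,13,13,14,16,19,21,21]

Site scan:
  IvoIX (AGACAACG, off=4): starts [151] → cuts [155]
  SqiII (ACAC, off=2): starts [40, 91, 134, 194, 243] → cuts [42, 93, 136, 196, 245]
  ZebI (GGCTTGT, off=5): starts [8, 15, 102, 118, 159, 170, 178, 198, 209, 216] → cuts [13, 20, 107, 123, 164, 175, 183, 203, 214, 221]
  QalIV (AGAATGTA, off=1): starts [30, 60, 81, 142, 186, 227, 235] → cuts [31, 61, 82, 143, 187, 228, 236]

Pooled cuts: [13, 20, 31, 42, 61, 82, 93, 107, 123, 136, 143, 155, 164, 175, 183, 187, 196, 203, 214, 221, 228, 236, 245]

Fragments:
  [0,13): 13 bp
  [13,20): 7 bp
  [20,31): 11 bp
  [31,42): 11 bp
  [42,61): 19 bp
  [61,82): 21 bp
  [82,93): 11 bp
  [93,107): 14 bp
  [107,123): 16 bp
  [123,136): 13 bp
  [136,143): 7 bp
  [143,155): 12 bp
  [155,164): 9 bp
  [164,175): 11 bp
  [175,183): 8 bp
  [183,187): 4 bp
  [187,196): 9 bp
  [196,203): 7 bp
  [203,214): 11 bp
  [214,221): 7 bp
  [221,228): 7 bp
  [228,236): 8 bp
  [236,245): 9 bp
  [245,266): 21 bp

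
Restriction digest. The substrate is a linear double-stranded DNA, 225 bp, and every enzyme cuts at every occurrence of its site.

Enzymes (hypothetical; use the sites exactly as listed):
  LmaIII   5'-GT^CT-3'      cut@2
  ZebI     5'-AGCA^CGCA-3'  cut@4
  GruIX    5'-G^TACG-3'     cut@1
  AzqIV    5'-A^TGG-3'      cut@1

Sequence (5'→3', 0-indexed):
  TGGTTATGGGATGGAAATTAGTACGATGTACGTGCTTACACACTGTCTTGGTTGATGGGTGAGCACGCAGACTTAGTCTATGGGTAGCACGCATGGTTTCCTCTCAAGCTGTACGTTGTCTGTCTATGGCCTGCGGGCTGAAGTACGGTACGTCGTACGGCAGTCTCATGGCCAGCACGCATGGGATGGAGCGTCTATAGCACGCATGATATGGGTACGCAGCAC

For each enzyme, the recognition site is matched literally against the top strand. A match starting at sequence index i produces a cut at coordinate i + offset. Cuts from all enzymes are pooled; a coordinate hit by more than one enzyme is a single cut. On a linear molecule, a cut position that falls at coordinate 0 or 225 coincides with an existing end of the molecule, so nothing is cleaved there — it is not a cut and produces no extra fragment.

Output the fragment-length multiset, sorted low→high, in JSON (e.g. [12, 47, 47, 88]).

[3,3,4,4,4,4,4,5,5,5,6,7,7,8,8,8,9,9,9,9,9,10,10,10,12,17,18,18]

Scan for sites:
  LmaIII (GTCT, off=2): starts [44, 75, 117, 121, 162, 192] → cuts [46, 77, 119, 123, 164, 194]
  ZebI (AGCACGCA, off=4): starts [61, 85, 173, 198] → cuts [65, 89, 177, 202]
  GruIX (GTACG, off=1): starts [20, 27, 110, 142, 147, 154, 214] → cuts [21, 28, 111, 143, 148, 155, 215]
  AzqIV (ATGG, off=1): starts [5, 10, 54, 79, 92, 125, 167, 180, 185, 210] → cuts [6, 11, 55, 80, 93, 126, 168, 181, 186, 211]

All cut coordinates (distinct, sorted): [6, 11, 21, 28, 46, 55, 65, 77, 80, 89, 93, 111, 119, 123, 126, 143, 148, 155, 164, 168, 177, 181, 186, 194, 202, 211, 215]

Fragment lengths:
  [0,6): 6 bp
  [6,11): 5 bp
  [11,21): 10 bp
  [21,28): 7 bp
  [28,46): 18 bp
  [46,55): 9 bp
  [55,65): 10 bp
  [65,77): 12 bp
  [77,80): 3 bp
  [80,89): 9 bp
  [89,93): 4 bp
  [93,111): 18 bp
  [111,119): 8 bp
  [119,123): 4 bp
  [123,126): 3 bp
  [126,143): 17 bp
  [143,148): 5 bp
  [148,155): 7 bp
  [155,164): 9 bp
  [164,168): 4 bp
  [168,177): 9 bp
  [177,181): 4 bp
  [181,186): 5 bp
  [186,194): 8 bp
  [194,202): 8 bp
  [202,211): 9 bp
  [211,215): 4 bp
  [215,225): 10 bp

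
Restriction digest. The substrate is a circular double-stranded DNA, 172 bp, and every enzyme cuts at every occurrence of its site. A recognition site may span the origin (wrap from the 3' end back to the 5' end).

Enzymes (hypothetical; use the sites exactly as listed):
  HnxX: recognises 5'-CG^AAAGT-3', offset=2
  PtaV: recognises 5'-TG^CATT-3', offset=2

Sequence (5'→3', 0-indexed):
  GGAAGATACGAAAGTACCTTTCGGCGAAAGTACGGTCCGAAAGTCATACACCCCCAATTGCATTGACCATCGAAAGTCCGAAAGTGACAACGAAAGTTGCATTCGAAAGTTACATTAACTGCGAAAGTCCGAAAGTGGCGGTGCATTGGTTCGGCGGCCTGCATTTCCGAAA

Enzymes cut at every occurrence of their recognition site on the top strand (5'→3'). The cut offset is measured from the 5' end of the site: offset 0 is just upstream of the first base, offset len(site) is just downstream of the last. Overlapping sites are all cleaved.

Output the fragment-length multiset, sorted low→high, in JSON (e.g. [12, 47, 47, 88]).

Per-enzyme occurrences:
  HnxX (CGAAAGT, off=2): starts [8, 24, 37, 70, 78, 90, 103, 121, 129] → cuts [10, 26, 39, 72, 80, 92, 105, 123, 131]
  PtaV (TGCATT, off=2): starts [58, 97, 141, 159] → cuts [60, 99, 143, 161]

All cut coordinates (distinct, sorted): [10, 26, 39, 60, 72, 80, 92, 99, 105, 123, 131, 143, 161]

Fragment lengths:
  10→26: 16 bp
  26→39: 13 bp
  39→60: 21 bp
  60→72: 12 bp
  72→80: 8 bp
  80→92: 12 bp
  92→99: 7 bp
  99→105: 6 bp
  105→123: 18 bp
  123→131: 8 bp
  131→143: 12 bp
  143→161: 18 bp
  161→10 (wrap): 172-161+10 = 21 bp

[6,7,8,8,12,12,12,13,16,18,18,21,21]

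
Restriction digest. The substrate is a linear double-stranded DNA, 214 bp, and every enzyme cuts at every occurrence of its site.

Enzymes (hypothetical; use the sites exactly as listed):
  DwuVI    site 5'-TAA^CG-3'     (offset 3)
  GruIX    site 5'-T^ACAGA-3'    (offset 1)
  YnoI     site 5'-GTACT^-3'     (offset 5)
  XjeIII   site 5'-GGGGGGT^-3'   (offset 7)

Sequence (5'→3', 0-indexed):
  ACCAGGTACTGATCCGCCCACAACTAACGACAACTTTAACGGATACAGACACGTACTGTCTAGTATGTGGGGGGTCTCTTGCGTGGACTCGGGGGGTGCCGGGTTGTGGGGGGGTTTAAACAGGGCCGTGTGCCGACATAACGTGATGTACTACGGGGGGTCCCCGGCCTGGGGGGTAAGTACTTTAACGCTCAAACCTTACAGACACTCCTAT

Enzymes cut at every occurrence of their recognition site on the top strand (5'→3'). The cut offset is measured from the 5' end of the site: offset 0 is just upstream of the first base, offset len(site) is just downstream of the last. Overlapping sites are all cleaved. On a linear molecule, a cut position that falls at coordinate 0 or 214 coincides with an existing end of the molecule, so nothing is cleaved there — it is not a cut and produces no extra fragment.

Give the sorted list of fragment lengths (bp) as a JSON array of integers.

[4,5,7,9,10,11,12,12,13,14,16,17,18,18,22,26]

Scan for sites:
  DwuVI TAACG/3: at [24, 36, 138, 185] ⇒ [27, 39, 141, 188]
  GruIX TACAGA/1: at [43, 199] ⇒ [44, 200]
  YnoI GTACT/5: at [5, 52, 147, 179] ⇒ [10, 57, 152, 184]
  XjeIII GGGGGGT/7: at [68, 90, 108, 154, 170] ⇒ [75, 97, 115, 161, 177]

Pooled cuts: [10, 27, 39, 44, 57, 75, 97, 115, 141, 152, 161, 177, 184, 188, 200]

Fragments:
  [0,10): 10 bp
  [10,27): 17 bp
  [27,39): 12 bp
  [39,44): 5 bp
  [44,57): 13 bp
  [57,75): 18 bp
  [75,97): 22 bp
  [97,115): 18 bp
  [115,141): 26 bp
  [141,152): 11 bp
  [152,161): 9 bp
  [161,177): 16 bp
  [177,184): 7 bp
  [184,188): 4 bp
  [188,200): 12 bp
  [200,214): 14 bp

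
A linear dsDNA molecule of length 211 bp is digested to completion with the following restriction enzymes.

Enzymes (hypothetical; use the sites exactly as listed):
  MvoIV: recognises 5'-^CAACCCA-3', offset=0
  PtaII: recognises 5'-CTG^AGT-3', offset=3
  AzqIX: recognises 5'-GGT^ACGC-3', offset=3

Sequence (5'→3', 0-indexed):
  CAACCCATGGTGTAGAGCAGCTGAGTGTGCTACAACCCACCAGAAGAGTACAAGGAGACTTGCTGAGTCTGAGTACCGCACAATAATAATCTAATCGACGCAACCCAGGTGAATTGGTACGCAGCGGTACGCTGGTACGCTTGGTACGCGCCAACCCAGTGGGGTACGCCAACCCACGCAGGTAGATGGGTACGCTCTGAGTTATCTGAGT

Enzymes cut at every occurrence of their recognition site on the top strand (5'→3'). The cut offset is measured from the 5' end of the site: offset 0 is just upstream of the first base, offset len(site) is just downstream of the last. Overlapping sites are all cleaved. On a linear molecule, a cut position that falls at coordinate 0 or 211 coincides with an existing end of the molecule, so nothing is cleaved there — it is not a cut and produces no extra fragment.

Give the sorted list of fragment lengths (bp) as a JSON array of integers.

[3,4,6,6,8,8,9,9,9,10,14,18,22,23,29,33]

Scan for sites:
  MvoIV (CAACCCA, off=0): starts [0, 32, 100, 151, 169] → cuts [32, 100, 151, 169] (position 0 is a terminus of the linear molecule — no cut)
  PtaII (CTGAGT, off=3): starts [20, 62, 68, 196, 205] → cuts [23, 65, 71, 199, 208]
  AzqIX (GGTACGC, off=3): starts [115, 125, 133, 142, 162, 188] → cuts [118, 128, 136, 145, 165, 191]

Pooled cuts: [23, 32, 65, 71, 100, 118, 128, 136, 145, 151, 165, 169, 191, 199, 208]

Fragments:
  [0,23): 23 bp
  [23,32): 9 bp
  [32,65): 33 bp
  [65,71): 6 bp
  [71,100): 29 bp
  [100,118): 18 bp
  [118,128): 10 bp
  [128,136): 8 bp
  [136,145): 9 bp
  [145,151): 6 bp
  [151,165): 14 bp
  [165,169): 4 bp
  [169,191): 22 bp
  [191,199): 8 bp
  [199,208): 9 bp
  [208,211): 3 bp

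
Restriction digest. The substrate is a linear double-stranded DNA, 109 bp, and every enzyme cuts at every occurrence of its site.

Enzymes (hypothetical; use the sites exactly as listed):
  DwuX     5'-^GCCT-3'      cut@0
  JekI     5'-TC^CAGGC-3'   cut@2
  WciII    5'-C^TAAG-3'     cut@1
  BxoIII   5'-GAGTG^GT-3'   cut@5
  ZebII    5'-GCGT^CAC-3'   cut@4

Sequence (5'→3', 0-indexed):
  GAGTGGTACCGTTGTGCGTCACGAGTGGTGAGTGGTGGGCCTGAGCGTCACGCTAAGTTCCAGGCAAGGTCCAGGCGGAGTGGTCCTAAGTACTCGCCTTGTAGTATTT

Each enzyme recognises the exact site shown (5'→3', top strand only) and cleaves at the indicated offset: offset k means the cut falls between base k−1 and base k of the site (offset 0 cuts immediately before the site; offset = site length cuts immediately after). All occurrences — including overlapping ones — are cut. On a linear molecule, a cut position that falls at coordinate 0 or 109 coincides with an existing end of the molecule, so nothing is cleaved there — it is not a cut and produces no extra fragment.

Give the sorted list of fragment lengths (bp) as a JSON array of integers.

[4,4,5,5,7,7,8,9,10,11,11,14,14]

Per-enzyme occurrences:
  DwuX GCCT/0: at [38, 95] ⇒ [38, 95]
  JekI TCCAGGC/2: at [58, 69] ⇒ [60, 71]
  WciII CTAAG/1: at [52, 85] ⇒ [53, 86]
  BxoIII GAGTGGT/5: at [0, 22, 29, 77] ⇒ [5, 27, 34, 82]
  ZebII GCGTCAC/4: at [15, 44] ⇒ [19, 48]

All cut coordinates (distinct, sorted): [5, 19, 27, 34, 38, 48, 53, 60, 71, 82, 86, 95]

Fragments:
  [0,5): 5 bp
  [5,19): 14 bp
  [19,27): 8 bp
  [27,34): 7 bp
  [34,38): 4 bp
  [38,48): 10 bp
  [48,53): 5 bp
  [53,60): 7 bp
  [60,71): 11 bp
  [71,82): 11 bp
  [82,86): 4 bp
  [86,95): 9 bp
  [95,109): 14 bp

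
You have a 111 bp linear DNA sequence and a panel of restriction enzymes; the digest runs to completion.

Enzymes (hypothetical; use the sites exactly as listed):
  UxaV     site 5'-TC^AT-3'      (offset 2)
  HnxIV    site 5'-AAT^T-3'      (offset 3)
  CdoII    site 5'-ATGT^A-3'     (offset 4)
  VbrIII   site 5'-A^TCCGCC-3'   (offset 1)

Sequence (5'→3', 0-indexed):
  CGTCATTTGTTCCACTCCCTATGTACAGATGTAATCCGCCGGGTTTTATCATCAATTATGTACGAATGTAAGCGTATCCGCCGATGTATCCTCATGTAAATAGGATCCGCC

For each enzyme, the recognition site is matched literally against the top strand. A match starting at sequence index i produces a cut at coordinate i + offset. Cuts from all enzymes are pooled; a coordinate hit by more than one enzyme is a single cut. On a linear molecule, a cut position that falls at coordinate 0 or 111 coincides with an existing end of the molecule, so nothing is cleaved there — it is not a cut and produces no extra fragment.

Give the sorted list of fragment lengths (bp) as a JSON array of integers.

[2,4,4,5,6,6,6,7,8,8,8,11,16,20]

Site scan:
  UxaV TCAT/2: at [2, 48, 91] ⇒ [4, 50, 93]
  HnxIV AATT/3: at [53] ⇒ [56]
  CdoII ATGTA/4: at [20, 28, 57, 65, 83, 93] ⇒ [24, 32, 61, 69, 87, 97]
  VbrIII ATCCGCC/1: at [33, 75, 104] ⇒ [34, 76, 105]

Pooled cuts: [4, 24, 32, 34, 50, 56, 61, 69, 76, 87, 93, 97, 105]

Fragment lengths:
  [0,4): 4 bp
  [4,24): 20 bp
  [24,32): 8 bp
  [32,34): 2 bp
  [34,50): 16 bp
  [50,56): 6 bp
  [56,61): 5 bp
  [61,69): 8 bp
  [69,76): 7 bp
  [76,87): 11 bp
  [87,93): 6 bp
  [93,97): 4 bp
  [97,105): 8 bp
  [105,111): 6 bp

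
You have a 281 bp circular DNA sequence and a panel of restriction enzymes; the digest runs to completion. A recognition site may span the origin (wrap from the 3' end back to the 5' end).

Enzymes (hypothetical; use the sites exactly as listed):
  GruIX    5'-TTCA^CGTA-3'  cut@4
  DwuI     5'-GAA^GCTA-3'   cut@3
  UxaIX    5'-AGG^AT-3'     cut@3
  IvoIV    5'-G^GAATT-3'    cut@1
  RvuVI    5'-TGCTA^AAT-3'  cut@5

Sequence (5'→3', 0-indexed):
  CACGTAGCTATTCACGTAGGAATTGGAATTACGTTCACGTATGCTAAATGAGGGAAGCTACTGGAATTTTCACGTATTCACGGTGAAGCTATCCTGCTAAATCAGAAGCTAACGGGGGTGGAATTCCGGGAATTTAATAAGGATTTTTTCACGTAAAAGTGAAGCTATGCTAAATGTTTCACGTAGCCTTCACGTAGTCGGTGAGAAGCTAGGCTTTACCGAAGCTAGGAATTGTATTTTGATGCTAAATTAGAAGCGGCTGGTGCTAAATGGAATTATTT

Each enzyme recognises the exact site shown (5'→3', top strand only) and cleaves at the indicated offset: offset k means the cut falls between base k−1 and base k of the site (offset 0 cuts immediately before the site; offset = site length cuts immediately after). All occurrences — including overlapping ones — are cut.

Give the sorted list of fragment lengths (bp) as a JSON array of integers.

Site scan:
  GruIX (TTCACGTA, off=4): starts [10, 33, 68, 147, 177, 188, 279] → cuts [2, 14, 37, 72, 151, 181, 192]
  DwuI (GAAGCTA, off=3): starts [53, 84, 104, 160, 204, 220] → cuts [56, 87, 107, 163, 207, 223]
  UxaIX (AGGAT, off=3): starts [139] → cuts [142]
  IvoIV (GGAATT, off=1): starts [18, 24, 62, 119, 128, 227, 271] → cuts [19, 25, 63, 120, 129, 228, 272]
  RvuVI (TGCTAAAT, off=5): starts [41, 94, 167, 242, 263] → cuts [46, 99, 172, 247, 268]

Pooled cuts: [2, 14, 19, 25, 37, 46, 56, 63, 72, 87, 99, 107, 120, 129, 142, 151, 163, 172, 181, 192, 207, 223, 228, 247, 268, 272]

Fragment lengths:
  2→14: 12 bp
  14→19: 5 bp
  19→25: 6 bp
  25→37: 12 bp
  37→46: 9 bp
  46→56: 10 bp
  56→63: 7 bp
  63→72: 9 bp
  72→87: 15 bp
  87→99: 12 bp
  99→107: 8 bp
  107→120: 13 bp
  120→129: 9 bp
  129→142: 13 bp
  142→151: 9 bp
  151→163: 12 bp
  163→172: 9 bp
  172→181: 9 bp
  181→192: 11 bp
  192→207: 15 bp
  207→223: 16 bp
  223→228: 5 bp
  228→247: 19 bp
  247→268: 21 bp
  268→272: 4 bp
  272→2 (wrap): 281-272+2 = 11 bp

[4,5,5,6,7,8,9,9,9,9,9,9,10,11,11,12,12,12,12,13,13,15,15,16,19,21]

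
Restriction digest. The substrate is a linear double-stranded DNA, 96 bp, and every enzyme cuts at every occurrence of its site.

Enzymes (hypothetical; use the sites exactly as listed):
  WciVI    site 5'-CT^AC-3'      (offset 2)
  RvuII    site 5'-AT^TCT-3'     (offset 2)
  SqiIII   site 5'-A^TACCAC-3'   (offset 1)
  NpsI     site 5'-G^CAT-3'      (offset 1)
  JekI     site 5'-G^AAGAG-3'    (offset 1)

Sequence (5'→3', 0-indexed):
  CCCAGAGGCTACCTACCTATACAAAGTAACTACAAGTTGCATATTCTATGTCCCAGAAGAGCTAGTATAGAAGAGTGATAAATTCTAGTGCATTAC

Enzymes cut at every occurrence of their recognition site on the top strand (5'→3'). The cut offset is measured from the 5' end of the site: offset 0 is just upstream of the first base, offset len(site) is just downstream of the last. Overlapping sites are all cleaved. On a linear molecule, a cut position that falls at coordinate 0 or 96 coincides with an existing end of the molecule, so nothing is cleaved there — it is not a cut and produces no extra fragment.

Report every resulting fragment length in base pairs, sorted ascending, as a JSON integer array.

Scan for sites:
  WciVI (CTAC, off=2): starts [8, 12, 29] → cuts [10, 14, 31]
  RvuII (ATTCT, off=2): starts [42, 81] → cuts [44, 83]
  SqiIII (ATACCAC, off=1): no sites
  NpsI (GCAT, off=1): starts [38, 89] → cuts [39, 90]
  JekI (GAAGAG, off=1): starts [55, 69] → cuts [56, 70]

All cut coordinates (distinct, sorted): [10, 14, 31, 39, 44, 56, 70, 83, 90]

Fragments:
  [0,10): 10 bp
  [10,14): 4 bp
  [14,31): 17 bp
  [31,39): 8 bp
  [39,44): 5 bp
  [44,56): 12 bp
  [56,70): 14 bp
  [70,83): 13 bp
  [83,90): 7 bp
  [90,96): 6 bp

[4,5,6,7,8,10,12,13,14,17]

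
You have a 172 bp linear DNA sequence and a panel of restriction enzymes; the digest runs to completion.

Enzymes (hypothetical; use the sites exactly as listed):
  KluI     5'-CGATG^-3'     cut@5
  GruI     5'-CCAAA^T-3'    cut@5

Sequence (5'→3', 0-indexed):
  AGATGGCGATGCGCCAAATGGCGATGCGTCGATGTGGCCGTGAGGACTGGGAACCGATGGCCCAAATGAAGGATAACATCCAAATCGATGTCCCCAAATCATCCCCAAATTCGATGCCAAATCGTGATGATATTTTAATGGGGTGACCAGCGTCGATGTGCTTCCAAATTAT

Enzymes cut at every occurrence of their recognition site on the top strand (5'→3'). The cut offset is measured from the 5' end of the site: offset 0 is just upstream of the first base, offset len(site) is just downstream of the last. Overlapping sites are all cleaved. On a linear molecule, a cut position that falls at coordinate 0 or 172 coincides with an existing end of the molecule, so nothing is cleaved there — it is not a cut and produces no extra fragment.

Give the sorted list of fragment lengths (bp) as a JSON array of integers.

Scan for sites:
  KluI CGATG/5: at [6, 21, 29, 54, 85, 111, 153] ⇒ [11, 26, 34, 59, 90, 116, 158]
  GruI CCAAAT/5: at [13, 61, 79, 93, 104, 116, 163] ⇒ [18, 66, 84, 98, 109, 121, 168]

All cut coordinates (distinct, sorted): [11, 18, 26, 34, 59, 66, 84, 90, 98, 109, 116, 121, 158, 168]

Fragment lengths:
  [0,11): 11 bp
  [11,18): 7 bp
  [18,26): 8 bp
  [26,34): 8 bp
  [34,59): 25 bp
  [59,66): 7 bp
  [66,84): 18 bp
  [84,90): 6 bp
  [90,98): 8 bp
  [98,109): 11 bp
  [109,116): 7 bp
  [116,121): 5 bp
  [121,158): 37 bp
  [158,168): 10 bp
  [168,172): 4 bp

[4,5,6,7,7,7,8,8,8,10,11,11,18,25,37]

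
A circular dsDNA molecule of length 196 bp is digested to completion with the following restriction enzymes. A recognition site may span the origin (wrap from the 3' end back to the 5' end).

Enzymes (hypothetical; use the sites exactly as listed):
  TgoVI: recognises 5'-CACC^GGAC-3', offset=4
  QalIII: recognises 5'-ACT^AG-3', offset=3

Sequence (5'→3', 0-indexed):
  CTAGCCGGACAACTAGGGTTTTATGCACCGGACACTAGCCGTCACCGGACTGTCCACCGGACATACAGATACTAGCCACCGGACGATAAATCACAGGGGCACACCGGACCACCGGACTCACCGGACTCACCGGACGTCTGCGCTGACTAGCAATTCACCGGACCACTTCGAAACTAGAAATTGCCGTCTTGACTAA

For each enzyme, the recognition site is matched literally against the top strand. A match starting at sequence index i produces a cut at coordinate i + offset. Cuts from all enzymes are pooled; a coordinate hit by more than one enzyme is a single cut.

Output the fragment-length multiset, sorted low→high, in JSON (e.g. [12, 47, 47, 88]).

Scan for sites:
  TgoVI (CACCGGAC, off=4): starts [25, 42, 54, 76, 101, 109, 118, 127, 155] → cuts [29, 46, 58, 80, 105, 113, 122, 131, 159]
  QalIII (ACTAG, off=3): starts [11, 33, 70, 145, 172, 195] → cuts [2, 14, 36, 73, 148, 175]

All cut coordinates (distinct, sorted): [2, 14, 29, 36, 46, 58, 73, 80, 105, 113, 122, 131, 148, 159, 175]

Fragments:
  2→14: 12 bp
  14→29: 15 bp
  29→36: 7 bp
  36→46: 10 bp
  46→58: 12 bp
  58→73: 15 bp
  73→80: 7 bp
  80→105: 25 bp
  105→113: 8 bp
  113→122: 9 bp
  122→131: 9 bp
  131→148: 17 bp
  148→159: 11 bp
  159→175: 16 bp
  175→2 (wrap): 196-175+2 = 23 bp

[7,7,8,9,9,10,11,12,12,15,15,16,17,23,25]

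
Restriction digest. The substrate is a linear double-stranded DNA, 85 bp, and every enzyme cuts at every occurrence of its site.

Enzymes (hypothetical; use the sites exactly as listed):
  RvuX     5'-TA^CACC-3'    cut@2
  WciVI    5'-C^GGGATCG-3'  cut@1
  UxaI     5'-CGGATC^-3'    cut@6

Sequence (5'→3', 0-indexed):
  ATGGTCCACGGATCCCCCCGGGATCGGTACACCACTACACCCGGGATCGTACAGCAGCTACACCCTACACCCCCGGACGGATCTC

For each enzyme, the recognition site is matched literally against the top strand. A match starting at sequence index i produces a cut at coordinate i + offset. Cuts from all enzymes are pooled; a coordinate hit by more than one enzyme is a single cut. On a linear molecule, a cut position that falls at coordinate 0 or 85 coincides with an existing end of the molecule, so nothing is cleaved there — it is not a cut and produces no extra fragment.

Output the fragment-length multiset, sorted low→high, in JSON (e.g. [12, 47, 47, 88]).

Site scan:
  RvuX TACACC/2: at [27, 35, 58, 65] ⇒ [29, 37, 60, 67]
  WciVI CGGGATCG/1: at [18, 41] ⇒ [19, 42]
  UxaI CGGATC/6: at [8, 77] ⇒ [14, 83]

Pooled cuts: [14, 19, 29, 37, 42, 60, 67, 83]

Fragments:
  [0,14): 14 bp
  [14,19): 5 bp
  [19,29): 10 bp
  [29,37): 8 bp
  [37,42): 5 bp
  [42,60): 18 bp
  [60,67): 7 bp
  [67,83): 16 bp
  [83,85): 2 bp

[2,5,5,7,8,10,14,16,18]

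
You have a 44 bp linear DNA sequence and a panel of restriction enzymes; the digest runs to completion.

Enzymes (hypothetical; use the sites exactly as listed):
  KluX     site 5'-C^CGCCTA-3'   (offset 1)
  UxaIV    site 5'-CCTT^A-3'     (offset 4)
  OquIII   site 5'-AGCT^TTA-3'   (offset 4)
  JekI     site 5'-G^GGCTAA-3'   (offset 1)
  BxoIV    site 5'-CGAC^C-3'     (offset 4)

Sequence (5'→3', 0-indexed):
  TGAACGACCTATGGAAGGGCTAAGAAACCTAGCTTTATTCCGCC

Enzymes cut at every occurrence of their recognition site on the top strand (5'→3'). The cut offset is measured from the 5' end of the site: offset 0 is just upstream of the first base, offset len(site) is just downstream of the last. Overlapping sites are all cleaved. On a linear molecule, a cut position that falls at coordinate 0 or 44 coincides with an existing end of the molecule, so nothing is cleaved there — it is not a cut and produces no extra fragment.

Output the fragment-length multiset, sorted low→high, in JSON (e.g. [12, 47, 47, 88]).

Scan for sites:
  KluX (CCGCCTA, off=1): no sites
  UxaIV (CCTTA, off=4): no sites
  OquIII (AGCTTTA, off=4): starts [30] → cuts [34]
  JekI (GGGCTAA, off=1): starts [16] → cuts [17]
  BxoIV (CGACC, off=4): starts [4] → cuts [8]

All cut coordinates (distinct, sorted): [8, 17, 34]

Fragments:
  [0,8): 8 bp
  [8,17): 9 bp
  [17,34): 17 bp
  [34,44): 10 bp

[8,9,10,17]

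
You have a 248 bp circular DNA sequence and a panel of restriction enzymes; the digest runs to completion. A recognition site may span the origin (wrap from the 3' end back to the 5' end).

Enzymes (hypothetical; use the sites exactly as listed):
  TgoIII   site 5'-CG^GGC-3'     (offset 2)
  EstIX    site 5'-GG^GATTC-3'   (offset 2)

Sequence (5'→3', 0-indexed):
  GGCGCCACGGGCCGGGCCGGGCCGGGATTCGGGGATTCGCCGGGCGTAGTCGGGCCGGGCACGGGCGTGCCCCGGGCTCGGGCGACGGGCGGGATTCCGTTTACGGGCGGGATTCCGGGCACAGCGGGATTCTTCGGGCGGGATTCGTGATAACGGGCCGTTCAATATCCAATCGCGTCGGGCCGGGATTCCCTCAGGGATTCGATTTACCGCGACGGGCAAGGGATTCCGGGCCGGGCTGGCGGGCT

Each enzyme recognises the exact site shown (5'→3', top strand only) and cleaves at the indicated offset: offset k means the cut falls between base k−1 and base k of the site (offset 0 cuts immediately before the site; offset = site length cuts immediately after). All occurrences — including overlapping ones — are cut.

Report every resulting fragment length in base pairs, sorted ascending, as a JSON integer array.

[5,5,5,5,5,5,5,6,6,6,6,7,7,7,7,8,8,9,9,10,10,11,12,13,13,14,19,25]

Site scan:
  TgoIII CGGGC/2: at [7, 12, 17, 40, 50, 55, 61, 72, 78, 85, 103, 115, 134, 153, 178, 215, 229, 234, 242] ⇒ [9, 14, 19, 42, 52, 57, 63, 74, 80, 87, 105, 117, 136, 155, 180, 217, 231, 236, 244]
  EstIX GGGATTC/2: at [23, 31, 90, 108, 125, 139, 184, 196, 222] ⇒ [25, 33, 92, 110, 127, 141, 186, 198, 224]

Pooled cuts: [9, 14, 19, 25, 33, 42, 52, 57, 63, 74, 80, 87, 92, 105, 110, 117, 127, 136, 141, 155, 180, 186, 198, 217, 224, 231, 236, 244]

Fragment lengths:
  9→14: 5 bp
  14→19: 5 bp
  19→25: 6 bp
  25→33: 8 bp
  33→42: 9 bp
  42→52: 10 bp
  52→57: 5 bp
  57→63: 6 bp
  63→74: 11 bp
  74→80: 6 bp
  80→87: 7 bp
  87→92: 5 bp
  92→105: 13 bp
  105→110: 5 bp
  110→117: 7 bp
  117→127: 10 bp
  127→136: 9 bp
  136→141: 5 bp
  141→155: 14 bp
  155→180: 25 bp
  180→186: 6 bp
  186→198: 12 bp
  198→217: 19 bp
  217→224: 7 bp
  224→231: 7 bp
  231→236: 5 bp
  236→244: 8 bp
  244→9 (wrap): 248-244+9 = 13 bp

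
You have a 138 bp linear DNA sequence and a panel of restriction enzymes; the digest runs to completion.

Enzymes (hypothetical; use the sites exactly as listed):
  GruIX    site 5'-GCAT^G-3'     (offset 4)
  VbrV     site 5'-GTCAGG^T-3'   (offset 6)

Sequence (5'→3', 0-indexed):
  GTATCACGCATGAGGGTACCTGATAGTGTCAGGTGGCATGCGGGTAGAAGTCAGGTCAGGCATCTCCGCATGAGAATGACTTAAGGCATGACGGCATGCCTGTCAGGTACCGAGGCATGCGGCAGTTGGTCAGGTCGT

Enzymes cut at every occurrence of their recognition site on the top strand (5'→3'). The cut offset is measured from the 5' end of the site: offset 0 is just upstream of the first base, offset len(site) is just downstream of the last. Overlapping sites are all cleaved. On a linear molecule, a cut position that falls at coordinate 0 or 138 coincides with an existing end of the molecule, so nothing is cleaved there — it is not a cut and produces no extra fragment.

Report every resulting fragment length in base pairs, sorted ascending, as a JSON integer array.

[4,6,8,10,11,11,16,16,16,18,22]

Scan for sites:
  GruIX (GCATG, off=4): starts [7, 35, 67, 85, 93, 114] → cuts [11, 39, 71, 89, 97, 118]
  VbrV (GTCAGGT, off=6): starts [27, 49, 101, 128] → cuts [33, 55, 107, 134]

All cut coordinates (distinct, sorted): [11, 33, 39, 55, 71, 89, 97, 107, 118, 134]

Fragments:
  [0,11): 11 bp
  [11,33): 22 bp
  [33,39): 6 bp
  [39,55): 16 bp
  [55,71): 16 bp
  [71,89): 18 bp
  [89,97): 8 bp
  [97,107): 10 bp
  [107,118): 11 bp
  [118,134): 16 bp
  [134,138): 4 bp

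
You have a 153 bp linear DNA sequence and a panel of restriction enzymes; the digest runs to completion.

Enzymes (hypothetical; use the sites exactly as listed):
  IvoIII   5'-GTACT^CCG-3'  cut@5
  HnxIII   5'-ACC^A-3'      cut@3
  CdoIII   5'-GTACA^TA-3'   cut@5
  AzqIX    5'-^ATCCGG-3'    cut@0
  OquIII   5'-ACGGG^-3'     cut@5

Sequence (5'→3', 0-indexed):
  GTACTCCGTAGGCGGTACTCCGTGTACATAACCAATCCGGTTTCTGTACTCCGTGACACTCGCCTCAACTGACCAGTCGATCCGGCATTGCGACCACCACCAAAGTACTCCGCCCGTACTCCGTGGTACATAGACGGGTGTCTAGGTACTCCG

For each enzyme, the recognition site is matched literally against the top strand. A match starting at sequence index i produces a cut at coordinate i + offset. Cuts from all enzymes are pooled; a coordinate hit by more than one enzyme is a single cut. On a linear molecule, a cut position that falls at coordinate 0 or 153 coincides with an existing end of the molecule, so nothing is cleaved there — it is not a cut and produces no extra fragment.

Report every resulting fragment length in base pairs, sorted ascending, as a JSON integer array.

Per-enzyme occurrences:
  IvoIII (GTACTCCG, off=5): starts [0, 14, 45, 104, 115, 145] → cuts [5, 19, 50, 109, 120, 150]
  HnxIII (ACCA, off=3): starts [30, 71, 92, 95, 98] → cuts [33, 74, 95, 98, 101]
  CdoIII (GTACATA, off=5): starts [23, 125] → cuts [28, 130]
  AzqIX (ATCCGG, off=0): starts [34, 79] → cuts [34, 79]
  OquIII (ACGGG, off=5): starts [133] → cuts [138]

Pooled cuts: [5, 19, 28, 33, 34, 50, 74, 79, 95, 98, 101, 109, 120, 130, 138, 150]

Fragments:
  [0,5): 5 bp
  [5,19): 14 bp
  [19,28): 9 bp
  [28,33): 5 bp
  [33,34): 1 bp
  [34,50): 16 bp
  [50,74): 24 bp
  [74,79): 5 bp
  [79,95): 16 bp
  [95,98): 3 bp
  [98,101): 3 bp
  [101,109): 8 bp
  [109,120): 11 bp
  [120,130): 10 bp
  [130,138): 8 bp
  [138,150): 12 bp
  [150,153): 3 bp

[1,3,3,3,5,5,5,8,8,9,10,11,12,14,16,16,24]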